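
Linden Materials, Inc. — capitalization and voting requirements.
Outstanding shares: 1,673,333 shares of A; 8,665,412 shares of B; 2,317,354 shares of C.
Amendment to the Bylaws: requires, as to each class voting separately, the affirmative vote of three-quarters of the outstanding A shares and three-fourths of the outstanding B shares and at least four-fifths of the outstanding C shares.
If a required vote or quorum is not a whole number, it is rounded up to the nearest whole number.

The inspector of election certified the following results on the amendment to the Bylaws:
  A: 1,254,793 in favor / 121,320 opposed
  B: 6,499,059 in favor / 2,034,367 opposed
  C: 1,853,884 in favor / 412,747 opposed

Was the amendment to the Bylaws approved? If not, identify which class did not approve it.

Not approved — the A shares did not give the required vote.

A: 3/4 of 1673333 = 1254999.75, rounded up to 1255000; 1,255,000 required, 1,254,793 in favor — not approved.
B: 3/4 of 8665412 = 6499059; 6,499,059 required, 6,499,059 in favor — approved.
C: 4/5 of 2317354 = 1853883.20, rounded up to 1853884; 1,853,884 required, 1,853,884 in favor — approved.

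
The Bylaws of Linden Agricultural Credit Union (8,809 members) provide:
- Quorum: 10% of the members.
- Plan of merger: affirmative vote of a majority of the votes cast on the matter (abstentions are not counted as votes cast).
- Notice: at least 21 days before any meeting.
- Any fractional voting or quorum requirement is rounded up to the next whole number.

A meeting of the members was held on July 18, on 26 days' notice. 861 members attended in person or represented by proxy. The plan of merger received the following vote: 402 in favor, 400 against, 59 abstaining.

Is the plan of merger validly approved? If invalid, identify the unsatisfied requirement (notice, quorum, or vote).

Invalid — quorum requirement not satisfied.

Notice: 26 days given; 21 required. Satisfied.
Quorum: 10% of 8,809 = 880.90, rounded up to 881; 861 present. Not satisfied.
Vote: requires a majority of the votes cast (861 − 59 abstaining = 802); a majority of 802 is 402, so 402 needed; 402 in favor. Satisfied.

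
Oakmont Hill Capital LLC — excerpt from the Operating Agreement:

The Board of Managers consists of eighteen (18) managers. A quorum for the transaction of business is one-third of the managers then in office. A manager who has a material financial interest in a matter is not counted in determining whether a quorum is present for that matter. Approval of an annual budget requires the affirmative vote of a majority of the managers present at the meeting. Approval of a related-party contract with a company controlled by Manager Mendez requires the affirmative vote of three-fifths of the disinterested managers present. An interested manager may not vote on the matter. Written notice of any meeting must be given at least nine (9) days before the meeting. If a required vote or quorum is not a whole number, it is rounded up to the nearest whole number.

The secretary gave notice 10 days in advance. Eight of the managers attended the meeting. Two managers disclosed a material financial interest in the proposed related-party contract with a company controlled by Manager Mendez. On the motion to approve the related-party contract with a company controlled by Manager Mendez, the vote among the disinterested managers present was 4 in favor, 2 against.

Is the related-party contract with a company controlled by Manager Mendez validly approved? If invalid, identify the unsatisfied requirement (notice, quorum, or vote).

Valid — all requirements satisfied.

Notice: 10 days given; 9 required (10 ≥ 9). Satisfied.
Quorum: 8 present, but the 2 interested managers do not count, leaving 6. Quorum is 6. Satisfied.
Vote: the related-party contract with a company controlled by Manager Mendez requires three-fifths of the disinterested managers present (8 − 2 = 6). 3/5 of 6 = 3.60, rounded up to 4, so 4 affirmative votes are needed; 4 voted in favor. Satisfied.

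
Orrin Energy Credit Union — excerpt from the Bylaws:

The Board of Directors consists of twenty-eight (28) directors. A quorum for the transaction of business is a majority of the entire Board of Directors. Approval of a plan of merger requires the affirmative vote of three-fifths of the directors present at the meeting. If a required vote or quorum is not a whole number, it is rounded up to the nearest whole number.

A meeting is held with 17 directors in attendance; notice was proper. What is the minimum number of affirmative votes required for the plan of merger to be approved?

11

The plan of merger requires three-fifths of the directors present (17).
3/5 of 17 = 10.20, rounded up to 11.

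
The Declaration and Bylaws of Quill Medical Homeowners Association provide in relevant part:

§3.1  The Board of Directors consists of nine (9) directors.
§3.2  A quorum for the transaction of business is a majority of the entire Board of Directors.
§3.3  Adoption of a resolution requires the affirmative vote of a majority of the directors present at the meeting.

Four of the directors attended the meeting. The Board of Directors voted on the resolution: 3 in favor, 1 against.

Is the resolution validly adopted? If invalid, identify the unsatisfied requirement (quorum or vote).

Invalid — quorum requirement not satisfied.

Quorum: 4 present; quorum is 5. Not satisfied.
Vote: the resolution requires a majority of the directors present (4). A majority of 4 is 3, so 3 affirmative votes are needed; 3 voted in favor. Satisfied. (Moot — without a quorum no business can be validly transacted.)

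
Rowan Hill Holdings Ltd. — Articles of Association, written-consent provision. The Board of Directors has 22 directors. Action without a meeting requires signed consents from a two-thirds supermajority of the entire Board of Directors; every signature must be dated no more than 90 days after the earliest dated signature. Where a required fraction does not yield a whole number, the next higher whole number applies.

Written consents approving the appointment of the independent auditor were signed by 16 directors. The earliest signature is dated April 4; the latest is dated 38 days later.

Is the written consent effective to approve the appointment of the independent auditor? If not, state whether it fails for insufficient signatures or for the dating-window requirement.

Effective — both the signature and dating-window requirements are satisfied.

Signatures required: a two-thirds supermajority of 22 — 2/3 of 22 = 14.67, rounded up to 15, so 15 needed; 16 signed. Sufficient.
Dating window: the latest signature is 38 days after the earliest; the limit is 90 days. Within the window.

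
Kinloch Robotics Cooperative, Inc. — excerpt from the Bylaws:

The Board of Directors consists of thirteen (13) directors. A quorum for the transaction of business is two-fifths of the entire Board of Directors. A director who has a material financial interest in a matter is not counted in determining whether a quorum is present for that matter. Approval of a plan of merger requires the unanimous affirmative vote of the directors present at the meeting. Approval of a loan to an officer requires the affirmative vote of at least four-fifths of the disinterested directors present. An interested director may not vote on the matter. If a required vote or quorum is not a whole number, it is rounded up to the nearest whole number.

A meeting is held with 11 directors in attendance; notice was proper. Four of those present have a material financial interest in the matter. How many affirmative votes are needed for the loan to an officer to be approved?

The loan to an officer requires four-fifths of the disinterested directors present (11 − 4 = 7).
4/5 of 7 = 5.60, rounded up to 6.

6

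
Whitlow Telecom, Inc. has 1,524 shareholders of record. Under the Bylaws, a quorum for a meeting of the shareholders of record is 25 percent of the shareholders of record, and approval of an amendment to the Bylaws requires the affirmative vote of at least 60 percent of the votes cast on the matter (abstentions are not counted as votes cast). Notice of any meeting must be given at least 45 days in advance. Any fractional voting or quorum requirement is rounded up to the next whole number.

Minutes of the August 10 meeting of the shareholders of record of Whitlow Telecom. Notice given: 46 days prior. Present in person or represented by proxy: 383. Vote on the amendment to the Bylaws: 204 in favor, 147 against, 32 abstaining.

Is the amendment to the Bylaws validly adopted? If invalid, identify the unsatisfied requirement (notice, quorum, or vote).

Invalid — vote requirement not satisfied.

Notice: 46 days given; 45 required. Satisfied.
Quorum: 25% of 1,524 = 381; 383 present. Satisfied.
Vote: requires three-fifths of the votes cast (383 − 32 abstaining = 351); 3/5 of 351 = 210.60, rounded up to 211, so 211 needed; 204 in favor. Not satisfied.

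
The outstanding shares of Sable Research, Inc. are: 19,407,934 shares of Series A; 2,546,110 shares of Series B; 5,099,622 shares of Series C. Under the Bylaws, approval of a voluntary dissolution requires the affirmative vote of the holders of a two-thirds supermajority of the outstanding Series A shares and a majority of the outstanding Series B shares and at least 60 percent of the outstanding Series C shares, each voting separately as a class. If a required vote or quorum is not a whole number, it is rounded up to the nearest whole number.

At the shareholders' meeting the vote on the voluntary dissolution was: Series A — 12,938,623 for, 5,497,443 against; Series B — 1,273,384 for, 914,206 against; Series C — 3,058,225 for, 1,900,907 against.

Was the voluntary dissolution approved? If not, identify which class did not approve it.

Not approved — the Series C shares did not give the required vote.

Series A: 2/3 of 19407934 = 12938622.67, rounded up to 12938623; 12,938,623 required, 12,938,623 in favor — approved.
Series B: a majority of 2546110 is 1273056; 1,273,056 required, 1,273,384 in favor — approved.
Series C: 3/5 of 5099622 = 3059773.20, rounded up to 3059774; 3,059,774 required, 3,058,225 in favor — not approved.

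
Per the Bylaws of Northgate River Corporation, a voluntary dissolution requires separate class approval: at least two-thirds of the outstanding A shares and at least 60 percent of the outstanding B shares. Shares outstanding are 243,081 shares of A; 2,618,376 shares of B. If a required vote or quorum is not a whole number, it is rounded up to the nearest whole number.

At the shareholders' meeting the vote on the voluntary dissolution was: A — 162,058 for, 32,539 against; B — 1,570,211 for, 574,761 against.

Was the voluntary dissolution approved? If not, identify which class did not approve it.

A: 2/3 of 243081 = 162054; 162,054 required, 162,058 in favor — approved.
B: 3/5 of 2618376 = 1571025.60, rounded up to 1571026; 1,571,026 required, 1,570,211 in favor — not approved.

Not approved — the B shares did not give the required vote.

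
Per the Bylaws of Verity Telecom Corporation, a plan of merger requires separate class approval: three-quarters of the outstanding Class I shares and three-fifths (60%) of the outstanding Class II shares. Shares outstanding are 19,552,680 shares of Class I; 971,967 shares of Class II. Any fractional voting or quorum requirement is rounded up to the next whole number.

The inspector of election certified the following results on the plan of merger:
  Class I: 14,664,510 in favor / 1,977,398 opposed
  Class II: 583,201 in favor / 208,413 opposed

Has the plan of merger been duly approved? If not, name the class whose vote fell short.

Approved — every class gave the required vote.

Class I: 3/4 of 19552680 = 14664510; 14,664,510 required, 14,664,510 in favor — approved.
Class II: 3/5 of 971967 = 583180.20, rounded up to 583181; 583,181 required, 583,201 in favor — approved.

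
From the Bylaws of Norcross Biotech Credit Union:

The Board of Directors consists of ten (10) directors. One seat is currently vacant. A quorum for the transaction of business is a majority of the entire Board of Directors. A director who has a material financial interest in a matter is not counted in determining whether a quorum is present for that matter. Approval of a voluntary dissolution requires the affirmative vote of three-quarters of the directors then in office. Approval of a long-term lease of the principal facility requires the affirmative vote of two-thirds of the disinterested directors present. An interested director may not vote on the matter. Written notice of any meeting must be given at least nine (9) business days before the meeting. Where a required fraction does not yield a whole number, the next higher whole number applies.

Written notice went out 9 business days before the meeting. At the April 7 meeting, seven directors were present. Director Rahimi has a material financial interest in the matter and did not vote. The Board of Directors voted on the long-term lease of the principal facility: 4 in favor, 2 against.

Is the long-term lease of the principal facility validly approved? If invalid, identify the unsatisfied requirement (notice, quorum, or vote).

Valid — all requirements satisfied.

Notice: 9 business days given; 9 required (9 ≥ 9). Satisfied.
Quorum: 7 present, but the 1 interested director does not count, leaving 6. Quorum is 6. Satisfied.
Vote: the long-term lease of the principal facility requires two-thirds of the disinterested directors present (7 − 1 = 6). 2/3 of 6 = 4, so 4 affirmative votes are needed; 4 voted in favor. Satisfied.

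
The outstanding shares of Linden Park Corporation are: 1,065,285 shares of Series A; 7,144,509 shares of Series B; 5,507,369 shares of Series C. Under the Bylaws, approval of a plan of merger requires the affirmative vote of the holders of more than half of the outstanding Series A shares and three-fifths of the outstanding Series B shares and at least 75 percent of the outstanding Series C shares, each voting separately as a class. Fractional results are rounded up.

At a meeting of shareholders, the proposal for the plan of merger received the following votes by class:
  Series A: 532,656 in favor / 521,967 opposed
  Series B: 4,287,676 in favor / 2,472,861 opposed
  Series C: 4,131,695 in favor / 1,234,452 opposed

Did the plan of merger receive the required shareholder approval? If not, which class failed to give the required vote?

Approved — every class gave the required vote.

Series A: a majority of 1065285 is 532643; 532,643 required, 532,656 in favor — approved.
Series B: 3/5 of 7144509 = 4286705.40, rounded up to 4286706; 4,286,706 required, 4,287,676 in favor — approved.
Series C: 3/4 of 5507369 = 4130526.75, rounded up to 4130527; 4,130,527 required, 4,131,695 in favor — approved.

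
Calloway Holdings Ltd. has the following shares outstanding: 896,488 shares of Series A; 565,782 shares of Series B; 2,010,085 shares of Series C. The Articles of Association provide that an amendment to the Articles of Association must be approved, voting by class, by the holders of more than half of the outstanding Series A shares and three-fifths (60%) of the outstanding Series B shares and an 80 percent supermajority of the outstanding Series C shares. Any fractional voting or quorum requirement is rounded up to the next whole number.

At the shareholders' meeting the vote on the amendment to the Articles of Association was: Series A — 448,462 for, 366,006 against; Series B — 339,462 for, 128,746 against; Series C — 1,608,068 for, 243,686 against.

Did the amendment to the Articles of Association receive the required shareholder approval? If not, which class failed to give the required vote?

Not approved — the Series B shares did not give the required vote.

Series A: a majority of 896488 is 448245; 448,245 required, 448,462 in favor — approved.
Series B: 3/5 of 565782 = 339469.20, rounded up to 339470; 339,470 required, 339,462 in favor — not approved.
Series C: 4/5 of 2010085 = 1608068; 1,608,068 required, 1,608,068 in favor — approved.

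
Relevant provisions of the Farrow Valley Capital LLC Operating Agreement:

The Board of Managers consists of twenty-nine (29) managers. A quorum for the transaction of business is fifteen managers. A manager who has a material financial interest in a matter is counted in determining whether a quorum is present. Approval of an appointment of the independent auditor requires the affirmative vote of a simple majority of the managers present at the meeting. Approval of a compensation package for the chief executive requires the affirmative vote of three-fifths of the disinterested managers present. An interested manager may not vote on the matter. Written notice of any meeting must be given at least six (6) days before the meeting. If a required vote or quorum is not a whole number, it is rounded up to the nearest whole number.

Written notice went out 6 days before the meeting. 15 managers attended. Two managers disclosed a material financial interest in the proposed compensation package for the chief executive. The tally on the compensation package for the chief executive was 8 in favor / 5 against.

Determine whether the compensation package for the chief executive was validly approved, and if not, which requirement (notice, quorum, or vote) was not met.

Valid — all requirements satisfied.

Notice: 6 days given; 6 required (6 ≥ 6). Satisfied.
Quorum: 15 present (interested managers count toward quorum); quorum is 15. Satisfied.
Vote: the compensation package for the chief executive requires three-fifths of the disinterested managers present (15 − 2 = 13). 3/5 of 13 = 7.80, rounded up to 8, so 8 affirmative votes are needed; 8 voted in favor. Satisfied.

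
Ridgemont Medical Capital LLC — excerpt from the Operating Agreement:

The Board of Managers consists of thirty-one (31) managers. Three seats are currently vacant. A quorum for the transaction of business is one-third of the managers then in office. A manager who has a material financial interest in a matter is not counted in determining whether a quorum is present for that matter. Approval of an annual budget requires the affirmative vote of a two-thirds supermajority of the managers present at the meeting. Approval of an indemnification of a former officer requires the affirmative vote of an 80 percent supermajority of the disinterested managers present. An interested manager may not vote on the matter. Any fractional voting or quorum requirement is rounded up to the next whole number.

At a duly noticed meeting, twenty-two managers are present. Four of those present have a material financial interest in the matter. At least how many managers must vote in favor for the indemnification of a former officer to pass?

15

The indemnification of a former officer requires four-fifths of the disinterested managers present (22 − 4 = 18).
4/5 of 18 = 14.40, rounded up to 15.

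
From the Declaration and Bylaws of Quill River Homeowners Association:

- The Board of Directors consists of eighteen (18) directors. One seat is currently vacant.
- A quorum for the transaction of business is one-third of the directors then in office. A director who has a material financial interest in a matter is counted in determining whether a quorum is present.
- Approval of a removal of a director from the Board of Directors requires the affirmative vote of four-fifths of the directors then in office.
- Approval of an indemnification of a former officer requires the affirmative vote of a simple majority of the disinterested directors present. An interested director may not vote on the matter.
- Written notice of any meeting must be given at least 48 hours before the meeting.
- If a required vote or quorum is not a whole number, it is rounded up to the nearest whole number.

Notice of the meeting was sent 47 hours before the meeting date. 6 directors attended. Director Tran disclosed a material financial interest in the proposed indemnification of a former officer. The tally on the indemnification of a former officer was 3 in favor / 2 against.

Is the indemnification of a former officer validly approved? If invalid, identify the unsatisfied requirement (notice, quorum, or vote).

Notice: 47 hours given; 48 required (47 < 48). Not satisfied.
Quorum: 6 present (interested directors count toward quorum); quorum is 6. Satisfied.
Vote: the indemnification of a former officer requires a majority of the disinterested directors present (6 − 1 = 5). A majority of 5 is 3, so 3 affirmative votes are needed; 3 voted in favor. Satisfied.

Invalid — notice requirement not satisfied.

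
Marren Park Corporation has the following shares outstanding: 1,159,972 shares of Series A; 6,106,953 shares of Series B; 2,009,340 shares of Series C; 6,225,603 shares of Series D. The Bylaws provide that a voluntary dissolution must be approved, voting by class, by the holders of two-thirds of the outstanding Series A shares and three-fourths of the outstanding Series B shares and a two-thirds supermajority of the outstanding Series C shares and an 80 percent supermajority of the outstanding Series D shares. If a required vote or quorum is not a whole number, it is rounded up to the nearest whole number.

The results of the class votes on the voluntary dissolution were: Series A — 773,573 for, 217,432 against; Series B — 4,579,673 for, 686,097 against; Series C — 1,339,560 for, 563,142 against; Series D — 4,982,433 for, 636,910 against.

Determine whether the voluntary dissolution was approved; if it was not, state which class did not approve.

Not approved — the Series B shares did not give the required vote.

Series A: 2/3 of 1159972 = 773314.67, rounded up to 773315; 773,315 required, 773,573 in favor — approved.
Series B: 3/4 of 6106953 = 4580214.75, rounded up to 4580215; 4,580,215 required, 4,579,673 in favor — not approved.
Series C: 2/3 of 2009340 = 1339560; 1,339,560 required, 1,339,560 in favor — approved.
Series D: 4/5 of 6225603 = 4980482.40, rounded up to 4980483; 4,980,483 required, 4,982,433 in favor — approved.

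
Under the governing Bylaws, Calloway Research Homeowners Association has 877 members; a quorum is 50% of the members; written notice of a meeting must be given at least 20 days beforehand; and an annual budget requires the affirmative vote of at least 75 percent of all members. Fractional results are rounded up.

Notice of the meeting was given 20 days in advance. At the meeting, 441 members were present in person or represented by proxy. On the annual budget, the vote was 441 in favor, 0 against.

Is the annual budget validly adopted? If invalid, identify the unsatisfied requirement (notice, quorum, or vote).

Notice: 20 days given; 20 required. Satisfied.
Quorum: 50% of 877 = 438.50, rounded up to 439; 441 present. Satisfied.
Vote: requires three-fourths of all members (877); 3/4 of 877 = 657.75, rounded up to 658, so 658 needed; 441 in favor. Not satisfied.

Invalid — vote requirement not satisfied.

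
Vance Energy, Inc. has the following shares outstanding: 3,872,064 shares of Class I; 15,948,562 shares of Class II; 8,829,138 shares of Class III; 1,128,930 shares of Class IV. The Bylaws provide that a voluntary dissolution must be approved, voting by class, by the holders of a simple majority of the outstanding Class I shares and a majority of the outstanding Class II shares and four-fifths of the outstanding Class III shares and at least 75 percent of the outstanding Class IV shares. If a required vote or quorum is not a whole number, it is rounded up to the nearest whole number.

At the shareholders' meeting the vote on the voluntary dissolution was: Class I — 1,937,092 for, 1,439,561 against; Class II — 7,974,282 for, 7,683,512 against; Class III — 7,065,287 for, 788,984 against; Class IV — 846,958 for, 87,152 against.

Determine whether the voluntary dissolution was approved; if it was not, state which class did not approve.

Approved — every class gave the required vote.

Class I: a majority of 3872064 is 1936033; 1,936,033 required, 1,937,092 in favor — approved.
Class II: a majority of 15948562 is 7974282; 7,974,282 required, 7,974,282 in favor — approved.
Class III: 4/5 of 8829138 = 7063310.40, rounded up to 7063311; 7,063,311 required, 7,065,287 in favor — approved.
Class IV: 3/4 of 1128930 = 846697.50, rounded up to 846698; 846,698 required, 846,958 in favor — approved.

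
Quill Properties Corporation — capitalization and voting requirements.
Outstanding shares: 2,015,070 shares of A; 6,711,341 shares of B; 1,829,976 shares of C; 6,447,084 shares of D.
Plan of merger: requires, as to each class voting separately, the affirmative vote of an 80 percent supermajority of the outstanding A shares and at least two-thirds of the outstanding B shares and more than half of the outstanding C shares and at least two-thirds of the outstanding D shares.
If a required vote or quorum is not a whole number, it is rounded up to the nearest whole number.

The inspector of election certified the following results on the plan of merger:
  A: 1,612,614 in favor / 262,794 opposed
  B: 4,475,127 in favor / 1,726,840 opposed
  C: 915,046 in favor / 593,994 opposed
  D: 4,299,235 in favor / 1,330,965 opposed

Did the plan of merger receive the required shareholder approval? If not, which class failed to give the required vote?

Approved — every class gave the required vote.

A: 4/5 of 2015070 = 1612056; 1,612,056 required, 1,612,614 in favor — approved.
B: 2/3 of 6711341 = 4474227.33, rounded up to 4474228; 4,474,228 required, 4,475,127 in favor — approved.
C: a majority of 1829976 is 914989; 914,989 required, 915,046 in favor — approved.
D: 2/3 of 6447084 = 4298056; 4,298,056 required, 4,299,235 in favor — approved.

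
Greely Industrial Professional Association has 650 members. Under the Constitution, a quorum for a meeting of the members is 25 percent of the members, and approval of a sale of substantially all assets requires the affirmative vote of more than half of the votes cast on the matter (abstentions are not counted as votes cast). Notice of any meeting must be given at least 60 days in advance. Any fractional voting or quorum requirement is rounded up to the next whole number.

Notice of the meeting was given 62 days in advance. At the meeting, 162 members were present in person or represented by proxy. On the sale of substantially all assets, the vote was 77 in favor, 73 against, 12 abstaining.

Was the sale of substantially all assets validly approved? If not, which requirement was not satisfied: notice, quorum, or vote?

Notice: 62 days given; 60 required. Satisfied.
Quorum: 25% of 650 = 162.50, rounded up to 163; 162 present. Not satisfied.
Vote: requires a majority of the votes cast (162 − 12 abstaining = 150); a majority of 150 is 76, so 76 needed; 77 in favor. Satisfied.

Invalid — quorum requirement not satisfied.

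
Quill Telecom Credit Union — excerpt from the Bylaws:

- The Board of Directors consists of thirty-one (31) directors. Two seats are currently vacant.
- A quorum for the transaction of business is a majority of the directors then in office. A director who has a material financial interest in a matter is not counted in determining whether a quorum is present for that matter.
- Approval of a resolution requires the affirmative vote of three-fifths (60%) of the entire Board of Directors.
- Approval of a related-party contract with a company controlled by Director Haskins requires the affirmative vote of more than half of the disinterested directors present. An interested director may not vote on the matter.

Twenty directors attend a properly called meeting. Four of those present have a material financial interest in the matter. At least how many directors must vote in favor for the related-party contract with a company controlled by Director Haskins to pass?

9

The related-party contract with a company controlled by Director Haskins requires a majority of the disinterested directors present (20 − 4 = 16).
A majority of 16 is 9.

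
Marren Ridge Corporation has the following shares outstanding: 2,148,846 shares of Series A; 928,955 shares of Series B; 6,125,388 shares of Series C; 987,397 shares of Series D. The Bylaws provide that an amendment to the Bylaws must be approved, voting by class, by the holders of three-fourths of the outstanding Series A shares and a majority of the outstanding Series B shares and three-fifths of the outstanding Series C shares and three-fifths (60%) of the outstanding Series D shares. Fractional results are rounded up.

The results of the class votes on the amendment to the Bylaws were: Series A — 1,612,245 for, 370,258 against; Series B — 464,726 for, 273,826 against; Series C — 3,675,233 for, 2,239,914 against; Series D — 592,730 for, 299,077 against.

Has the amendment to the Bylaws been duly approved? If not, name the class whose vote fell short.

Series A: 3/4 of 2148846 = 1611634.50, rounded up to 1611635; 1,611,635 required, 1,612,245 in favor — approved.
Series B: a majority of 928955 is 464478; 464,478 required, 464,726 in favor — approved.
Series C: 3/5 of 6125388 = 3675232.80, rounded up to 3675233; 3,675,233 required, 3,675,233 in favor — approved.
Series D: 3/5 of 987397 = 592438.20, rounded up to 592439; 592,439 required, 592,730 in favor — approved.

Approved — every class gave the required vote.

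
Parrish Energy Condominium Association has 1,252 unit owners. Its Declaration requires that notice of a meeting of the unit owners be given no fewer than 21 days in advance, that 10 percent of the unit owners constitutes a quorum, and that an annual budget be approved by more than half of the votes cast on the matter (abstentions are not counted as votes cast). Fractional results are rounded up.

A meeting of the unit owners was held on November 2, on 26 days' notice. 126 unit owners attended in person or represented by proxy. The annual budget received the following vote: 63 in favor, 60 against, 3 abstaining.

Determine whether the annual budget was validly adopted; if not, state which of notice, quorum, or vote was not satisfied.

Valid — all requirements satisfied.

Notice: 26 days given; 21 required. Satisfied.
Quorum: 10% of 1,252 = 125.20, rounded up to 126; 126 present. Satisfied.
Vote: requires a majority of the votes cast (126 − 3 abstaining = 123); a majority of 123 is 62, so 62 needed; 63 in favor. Satisfied.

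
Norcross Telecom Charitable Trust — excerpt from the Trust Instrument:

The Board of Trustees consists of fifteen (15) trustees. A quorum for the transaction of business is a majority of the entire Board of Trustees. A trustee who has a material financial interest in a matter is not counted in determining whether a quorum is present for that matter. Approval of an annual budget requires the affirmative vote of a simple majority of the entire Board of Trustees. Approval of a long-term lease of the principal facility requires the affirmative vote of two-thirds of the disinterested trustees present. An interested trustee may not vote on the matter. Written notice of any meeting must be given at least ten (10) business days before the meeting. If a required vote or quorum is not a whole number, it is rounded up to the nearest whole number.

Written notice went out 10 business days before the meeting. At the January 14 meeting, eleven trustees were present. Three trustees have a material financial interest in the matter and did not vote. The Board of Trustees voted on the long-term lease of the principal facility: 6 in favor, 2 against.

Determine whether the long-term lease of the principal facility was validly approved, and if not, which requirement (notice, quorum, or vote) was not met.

Valid — all requirements satisfied.

Notice: 10 business days given; 10 required (10 ≥ 10). Satisfied.
Quorum: 11 present, but the 3 interested trustees do not count, leaving 8. Quorum is 8. Satisfied.
Vote: the long-term lease of the principal facility requires two-thirds of the disinterested trustees present (11 − 3 = 8). 2/3 of 8 = 5.33, rounded up to 6, so 6 affirmative votes are needed; 6 voted in favor. Satisfied.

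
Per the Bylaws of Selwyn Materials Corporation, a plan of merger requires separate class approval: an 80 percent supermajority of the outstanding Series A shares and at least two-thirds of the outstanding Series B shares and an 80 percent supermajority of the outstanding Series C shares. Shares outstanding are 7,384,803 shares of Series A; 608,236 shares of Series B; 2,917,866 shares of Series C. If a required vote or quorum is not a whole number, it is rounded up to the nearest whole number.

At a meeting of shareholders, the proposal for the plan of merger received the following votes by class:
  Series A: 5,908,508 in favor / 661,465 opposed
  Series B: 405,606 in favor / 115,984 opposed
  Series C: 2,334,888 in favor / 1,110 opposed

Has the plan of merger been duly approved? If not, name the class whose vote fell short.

Approved — every class gave the required vote.

Series A: 4/5 of 7384803 = 5907842.40, rounded up to 5907843; 5,907,843 required, 5,908,508 in favor — approved.
Series B: 2/3 of 608236 = 405490.67, rounded up to 405491; 405,491 required, 405,606 in favor — approved.
Series C: 4/5 of 2917866 = 2334292.80, rounded up to 2334293; 2,334,293 required, 2,334,888 in favor — approved.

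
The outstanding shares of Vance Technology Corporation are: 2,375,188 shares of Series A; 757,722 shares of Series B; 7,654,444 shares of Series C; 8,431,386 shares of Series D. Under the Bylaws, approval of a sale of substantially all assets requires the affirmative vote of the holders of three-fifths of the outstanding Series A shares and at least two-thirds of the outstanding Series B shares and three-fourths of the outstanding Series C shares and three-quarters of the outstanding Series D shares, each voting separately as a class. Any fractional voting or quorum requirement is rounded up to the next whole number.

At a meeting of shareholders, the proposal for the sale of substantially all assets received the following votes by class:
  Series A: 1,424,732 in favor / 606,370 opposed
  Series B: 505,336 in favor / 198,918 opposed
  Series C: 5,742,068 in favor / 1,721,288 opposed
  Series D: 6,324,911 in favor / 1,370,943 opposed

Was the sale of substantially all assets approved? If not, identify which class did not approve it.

Series A: 3/5 of 2375188 = 1425112.80, rounded up to 1425113; 1,425,113 required, 1,424,732 in favor — not approved.
Series B: 2/3 of 757722 = 505148; 505,148 required, 505,336 in favor — approved.
Series C: 3/4 of 7654444 = 5740833; 5,740,833 required, 5,742,068 in favor — approved.
Series D: 3/4 of 8431386 = 6323539.50, rounded up to 6323540; 6,323,540 required, 6,324,911 in favor — approved.

Not approved — the Series A shares did not give the required vote.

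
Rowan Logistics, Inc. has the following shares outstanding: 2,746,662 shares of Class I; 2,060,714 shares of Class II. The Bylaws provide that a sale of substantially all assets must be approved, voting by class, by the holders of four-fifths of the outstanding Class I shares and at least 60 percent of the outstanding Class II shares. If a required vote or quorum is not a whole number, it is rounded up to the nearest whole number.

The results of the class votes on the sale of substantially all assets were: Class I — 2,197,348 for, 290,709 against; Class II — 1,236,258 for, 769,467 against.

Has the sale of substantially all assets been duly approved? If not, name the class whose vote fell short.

Not approved — the Class II shares did not give the required vote.

Class I: 4/5 of 2746662 = 2197329.60, rounded up to 2197330; 2,197,330 required, 2,197,348 in favor — approved.
Class II: 3/5 of 2060714 = 1236428.40, rounded up to 1236429; 1,236,429 required, 1,236,258 in favor — not approved.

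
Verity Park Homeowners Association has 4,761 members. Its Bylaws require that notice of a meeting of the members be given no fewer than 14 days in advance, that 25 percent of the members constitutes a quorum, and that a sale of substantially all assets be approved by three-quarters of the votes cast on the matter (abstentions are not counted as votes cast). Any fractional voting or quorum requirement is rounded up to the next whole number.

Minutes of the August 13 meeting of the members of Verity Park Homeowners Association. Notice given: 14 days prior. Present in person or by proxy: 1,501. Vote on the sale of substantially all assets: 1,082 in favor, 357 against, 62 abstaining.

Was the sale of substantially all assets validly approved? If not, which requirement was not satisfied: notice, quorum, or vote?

Valid — all requirements satisfied.

Notice: 14 days given; 14 required. Satisfied.
Quorum: 25% of 4,761 = 1,190.25, rounded up to 1,191; 1,501 present. Satisfied.
Vote: requires three-fourths of the votes cast (1,501 − 62 abstaining = 1,439); 3/4 of 1439 = 1079.25, rounded up to 1080, so 1,080 needed; 1,082 in favor. Satisfied.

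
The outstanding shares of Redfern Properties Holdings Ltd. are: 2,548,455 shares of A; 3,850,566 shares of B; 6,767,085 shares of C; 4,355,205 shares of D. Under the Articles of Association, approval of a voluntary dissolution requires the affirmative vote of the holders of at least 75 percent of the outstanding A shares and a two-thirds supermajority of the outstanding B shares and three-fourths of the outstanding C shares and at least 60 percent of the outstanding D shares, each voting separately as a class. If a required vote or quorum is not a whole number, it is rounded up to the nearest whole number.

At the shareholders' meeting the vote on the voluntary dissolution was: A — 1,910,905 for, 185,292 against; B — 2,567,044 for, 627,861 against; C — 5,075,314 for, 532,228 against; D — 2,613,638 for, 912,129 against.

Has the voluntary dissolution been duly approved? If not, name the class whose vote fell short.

A: 3/4 of 2548455 = 1911341.25, rounded up to 1911342; 1,911,342 required, 1,910,905 in favor — not approved.
B: 2/3 of 3850566 = 2567044; 2,567,044 required, 2,567,044 in favor — approved.
C: 3/4 of 6767085 = 5075313.75, rounded up to 5075314; 5,075,314 required, 5,075,314 in favor — approved.
D: 3/5 of 4355205 = 2613123; 2,613,123 required, 2,613,638 in favor — approved.

Not approved — the A shares did not give the required vote.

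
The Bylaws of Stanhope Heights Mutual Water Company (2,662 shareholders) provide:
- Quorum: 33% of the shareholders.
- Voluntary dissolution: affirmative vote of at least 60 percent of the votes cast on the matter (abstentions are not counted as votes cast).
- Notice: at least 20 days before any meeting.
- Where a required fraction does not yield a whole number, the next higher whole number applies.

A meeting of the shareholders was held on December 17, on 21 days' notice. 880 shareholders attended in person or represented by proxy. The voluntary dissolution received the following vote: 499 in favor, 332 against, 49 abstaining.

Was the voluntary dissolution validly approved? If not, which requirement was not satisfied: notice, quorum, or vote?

Notice: 21 days given; 20 required. Satisfied.
Quorum: 33% of 2,662 = 878.46, rounded up to 879; 880 present. Satisfied.
Vote: requires three-fifths of the votes cast (880 − 49 abstaining = 831); 3/5 of 831 = 498.60, rounded up to 499, so 499 needed; 499 in favor. Satisfied.

Valid — all requirements satisfied.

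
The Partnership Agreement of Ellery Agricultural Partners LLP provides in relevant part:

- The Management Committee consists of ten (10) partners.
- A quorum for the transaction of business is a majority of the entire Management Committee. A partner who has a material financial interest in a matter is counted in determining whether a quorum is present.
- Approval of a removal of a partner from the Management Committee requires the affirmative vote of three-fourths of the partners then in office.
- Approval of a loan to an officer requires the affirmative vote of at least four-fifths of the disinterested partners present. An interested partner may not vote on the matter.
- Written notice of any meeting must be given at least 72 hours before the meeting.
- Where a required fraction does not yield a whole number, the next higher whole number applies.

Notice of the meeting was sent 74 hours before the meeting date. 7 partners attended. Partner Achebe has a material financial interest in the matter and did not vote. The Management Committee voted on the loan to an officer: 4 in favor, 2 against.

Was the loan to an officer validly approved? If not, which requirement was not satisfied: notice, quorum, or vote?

Invalid — vote requirement not satisfied.

Notice: 74 hours given; 72 required (74 ≥ 72). Satisfied.
Quorum: 7 present (interested partners count toward quorum); quorum is 6. Satisfied.
Vote: the loan to an officer requires four-fifths of the disinterested partners present (7 − 1 = 6). 4/5 of 6 = 4.80, rounded up to 5, so 5 affirmative votes are needed; 4 voted in favor. Not satisfied.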